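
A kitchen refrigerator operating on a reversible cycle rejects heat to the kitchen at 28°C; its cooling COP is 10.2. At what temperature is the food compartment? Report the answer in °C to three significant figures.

1.11 °C

For a Carnot refrigerator COP_R = T_C/(T_H − T_C), so T_C = COP·T_H/(1 + COP).
With T_H = 301.15 K, T_C = 10.2 × 301.15/11.20 = 274.26 K.
Converting, 274.26 K = 1.11°C.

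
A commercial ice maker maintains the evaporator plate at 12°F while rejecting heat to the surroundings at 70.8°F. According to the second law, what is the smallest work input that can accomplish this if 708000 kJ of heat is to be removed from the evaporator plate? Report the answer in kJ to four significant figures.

In absolute terms T_C = 262.04 K and T_H = 294.71 K, so ΔT = 32.67 K.
The reversible limit is COP_R = T_C/ΔT = 8.022, so W_min = Q_C/COP = Q_C·ΔT/T_C.
W_min = 708000 × 32.67/262.04 = 88260 kJ.

88260 kJ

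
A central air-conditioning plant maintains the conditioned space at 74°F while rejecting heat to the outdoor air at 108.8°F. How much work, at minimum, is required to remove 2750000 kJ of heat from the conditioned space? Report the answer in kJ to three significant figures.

179000 kJ

In absolute terms T_C = 296.48 K and T_H = 315.82 K, so ΔT = 19.33 K.
The reversible limit is COP_R = T_C/ΔT = 15.34, so W_min = Q_C/COP = Q_C·ΔT/T_C.
W_min = 2750000 × 19.33/296.48 = 179300 kJ.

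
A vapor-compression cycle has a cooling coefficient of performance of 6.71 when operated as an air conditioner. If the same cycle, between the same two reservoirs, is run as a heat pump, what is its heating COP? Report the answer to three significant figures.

7.71

The first law on one cycle gives Q_H = Q_C + W, so Q_H/W = Q_C/W + 1.
COP_HP = COP_R + 1 = 6.71 + 1 = 7.71.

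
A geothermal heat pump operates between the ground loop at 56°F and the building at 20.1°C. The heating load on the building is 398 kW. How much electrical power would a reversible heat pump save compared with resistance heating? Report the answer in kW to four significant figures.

388.8 kW

In absolute terms T_C = 286.48 K and T_H = 293.25 K, so ΔT = 6.767 K.
COP_Carnot = T_H/ΔT = 293.25/6.767 = 43.34.
Resistance heating needs Ẇ_res = Q̇_H = 398.0 kW; the reversible heat pump needs only Ẇ_hp = Q̇_H/COP = 9.184 kW.
Saving = 398.0 − 9.184 = 388.8 kW.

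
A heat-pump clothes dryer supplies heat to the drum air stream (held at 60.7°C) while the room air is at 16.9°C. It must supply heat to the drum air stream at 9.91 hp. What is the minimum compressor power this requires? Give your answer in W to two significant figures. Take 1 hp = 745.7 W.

970 W

In absolute terms T_C = 290.05 K and T_H = 333.85 K, so ΔT = 43.80 K.
COP_Carnot = T_H/ΔT = 333.85/43.80 = 7.622.
Ẇ_min = Q̇/COP_Carnot = 9.910/7.622 = 1.300 hp = 969.5 W.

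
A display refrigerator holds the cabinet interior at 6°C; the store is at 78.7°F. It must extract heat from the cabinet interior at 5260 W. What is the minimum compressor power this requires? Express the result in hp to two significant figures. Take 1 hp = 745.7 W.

In absolute terms T_C = 279.15 K and T_H = 299.09 K, so ΔT = 19.94 K.
COP_Carnot = T_C/ΔT = 279.15/19.94 = 14.00.
Ẇ_min = Q̇/COP_Carnot = 5260/14.00 = 375.8 W = 0.5040 hp.

0.50 hp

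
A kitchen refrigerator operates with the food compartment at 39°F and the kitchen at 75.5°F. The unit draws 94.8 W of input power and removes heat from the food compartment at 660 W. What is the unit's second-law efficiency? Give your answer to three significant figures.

0.510

COP_actual = Q̇_C/Ẇ = 660.0/94.80 = 6.962.
In absolute terms T_C = 277.04 K and T_H = 297.32 K, so ΔT = 20.28 K.
COP_Carnot = T_C/ΔT = 277.04/20.28 = 13.66.
η_II = COP_actual/COP_Carnot = 6.962/13.66 = 0.5096.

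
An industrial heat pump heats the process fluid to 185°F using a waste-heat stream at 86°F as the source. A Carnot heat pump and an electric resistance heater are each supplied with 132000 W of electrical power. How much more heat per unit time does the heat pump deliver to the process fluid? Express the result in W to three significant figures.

728000 W

In absolute terms T_C = 303.15 K and T_H = 358.15 K, so ΔT = 55.00 K.
COP_Carnot = T_H/ΔT = 358.15/55.00 = 6.512.
The heat pump delivers Q̇_H = COP × Ẇ = 859600 W; the resistance heater delivers Ẇ = 132000 W.
Extra = (COP − 1)·Ẇ = 727600 W.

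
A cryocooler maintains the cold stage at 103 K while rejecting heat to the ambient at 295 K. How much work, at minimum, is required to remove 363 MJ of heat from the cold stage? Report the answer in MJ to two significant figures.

680 MJ

The reservoir spacing is ΔT = 295 − 103 = 192.0 K.
The reversible limit is COP_R = T_C/ΔT = 0.5365, so W_min = Q_C/COP = Q_C·ΔT/T_C.
W_min = 363.0 × 192.0/103.00 = 676.7 MJ.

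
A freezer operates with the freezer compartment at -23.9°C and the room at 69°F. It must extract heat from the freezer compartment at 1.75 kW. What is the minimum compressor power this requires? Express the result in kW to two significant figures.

0.31 kW

In absolute terms T_C = 249.25 K and T_H = 293.71 K, so ΔT = 44.46 K.
COP_Carnot = T_C/ΔT = 249.25/44.46 = 5.607.
Ẇ_min = Q̇/COP_Carnot = 1.750/5.607 = 0.3121 kW.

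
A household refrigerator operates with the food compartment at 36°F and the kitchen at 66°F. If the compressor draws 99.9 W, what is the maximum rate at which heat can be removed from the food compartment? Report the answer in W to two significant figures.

1700 W

In absolute terms T_C = 275.37 K and T_H = 292.04 K, so ΔT = 16.67 K.
COP_Carnot = T_C/ΔT = 275.37/16.67 = 16.52.
Q̇_max = COP_Carnot × Ẇ = 16.52 × 99.90 W = 1651 W.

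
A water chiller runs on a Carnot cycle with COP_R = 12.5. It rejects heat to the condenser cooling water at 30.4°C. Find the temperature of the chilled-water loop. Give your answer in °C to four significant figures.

For a Carnot refrigerator COP_R = T_C/(T_H − T_C), so T_C = COP·T_H/(1 + COP).
With T_H = 303.55 K, T_C = 12.5 × 303.55/13.50 = 281.06 K.
Converting, 281.06 K = 7.91°C.

7.915 °C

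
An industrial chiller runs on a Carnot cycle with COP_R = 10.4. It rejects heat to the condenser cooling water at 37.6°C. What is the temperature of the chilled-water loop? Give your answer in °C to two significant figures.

10 °C

For a Carnot refrigerator COP_R = T_C/(T_H − T_C), so T_C = COP·T_H/(1 + COP).
With T_H = 310.75 K, T_C = 10.4 × 310.75/11.40 = 283.49 K.
Converting, 283.49 K = 10.34°C.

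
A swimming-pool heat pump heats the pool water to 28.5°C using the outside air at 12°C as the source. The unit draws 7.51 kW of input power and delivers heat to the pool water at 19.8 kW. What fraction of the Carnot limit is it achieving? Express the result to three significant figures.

COP_actual = Q̇_H/Ẇ = 19.80/7.510 = 2.636.
In absolute terms T_C = 285.15 K and T_H = 301.65 K, so ΔT = 16.50 K.
COP_Carnot = T_H/ΔT = 301.65/16.50 = 18.28.
η_II = COP_actual/COP_Carnot = 2.636/18.28 = 0.1442.

0.144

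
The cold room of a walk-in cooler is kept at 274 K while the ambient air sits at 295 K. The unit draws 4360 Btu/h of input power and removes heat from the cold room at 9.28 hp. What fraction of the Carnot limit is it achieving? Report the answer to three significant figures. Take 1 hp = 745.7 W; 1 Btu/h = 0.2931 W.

Converting, Q̇_C = 9.280 hp = 23610 Btu/h, so COP_actual = Q̇_C/Ẇ = 23610/4360 = 5.415.
The reservoir spacing is ΔT = 295 − 274 = 21.00 K.
COP_Carnot = T_C/ΔT = 274.00/21.00 = 13.05.
η_II = COP_actual/COP_Carnot = 5.415/13.05 = 0.4150.

0.415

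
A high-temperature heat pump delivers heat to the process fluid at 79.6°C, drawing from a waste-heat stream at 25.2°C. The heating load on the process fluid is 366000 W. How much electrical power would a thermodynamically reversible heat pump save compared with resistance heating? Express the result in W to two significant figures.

310000 W

In absolute terms T_C = 298.35 K and T_H = 352.75 K, so ΔT = 54.40 K.
COP_Carnot = T_H/ΔT = 352.75/54.40 = 6.484.
Resistance heating needs Ẇ_res = Q̇_H = 366000 W; the reversible heat pump needs only Ẇ_hp = Q̇_H/COP = 56440 W.
Saving = 366000 − 56440 = 309600 W.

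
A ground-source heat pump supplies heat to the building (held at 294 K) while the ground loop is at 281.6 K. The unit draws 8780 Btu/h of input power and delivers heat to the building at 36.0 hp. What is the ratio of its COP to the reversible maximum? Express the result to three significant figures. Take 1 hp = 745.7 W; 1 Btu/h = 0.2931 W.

0.440

Converting, Q̇_H = 36.00 hp = 91590 Btu/h, so COP_actual = Q̇_H/Ẇ = 91590/8780 = 10.43.
The reservoir spacing is ΔT = 294 − 281.6 = 12.40 K.
COP_Carnot = T_H/ΔT = 294.00/12.40 = 23.71.
η_II = COP_actual/COP_Carnot = 10.43/23.71 = 0.4400.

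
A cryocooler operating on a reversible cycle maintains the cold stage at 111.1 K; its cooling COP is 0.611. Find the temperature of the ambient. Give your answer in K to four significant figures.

292.9 K

COP_R = T_C/(T_H − T_C) gives T_H − T_C = T_C/COP.
With T_C = 111.10 K, T_H = 111.10 × (1 + 1/0.611) = 292.93 K.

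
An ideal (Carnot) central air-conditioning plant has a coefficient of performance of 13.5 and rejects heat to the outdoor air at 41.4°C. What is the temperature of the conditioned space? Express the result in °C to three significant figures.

For a Carnot refrigerator COP_R = T_C/(T_H − T_C), so T_C = COP·T_H/(1 + COP).
With T_H = 314.55 K, T_C = 13.5 × 314.55/14.50 = 292.86 K.
Converting, 292.86 K = 19.71°C.

19.7 °C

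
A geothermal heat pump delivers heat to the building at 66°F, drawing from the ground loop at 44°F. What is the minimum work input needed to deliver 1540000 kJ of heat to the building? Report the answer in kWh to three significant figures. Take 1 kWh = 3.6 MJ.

17.9 kWh

In absolute terms T_C = 279.82 K and T_H = 292.04 K, so ΔT = 12.22 K.
The reversible limit is COP_HP = T_H/ΔT = 23.89, so W_min = Q_H/COP = Q_H·ΔT/T_H.
W_min = 1540000 × 12.22/292.04 = 64450 kJ = 17.90 kWh.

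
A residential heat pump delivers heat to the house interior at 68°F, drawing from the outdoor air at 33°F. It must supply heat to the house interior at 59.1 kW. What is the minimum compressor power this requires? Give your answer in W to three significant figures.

3920 W

In absolute terms T_C = 273.71 K and T_H = 293.15 K, so ΔT = 19.44 K.
COP_Carnot = T_H/ΔT = 293.15/19.44 = 15.08.
Ẇ_min = Q̇/COP_Carnot = 59.10/15.08 = 3.920 kW = 3920 W.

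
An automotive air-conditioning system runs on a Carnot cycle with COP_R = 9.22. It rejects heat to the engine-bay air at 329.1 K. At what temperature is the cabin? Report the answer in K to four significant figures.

296.9 K

For a Carnot refrigerator COP_R = T_C/(T_H − T_C), so T_C = COP·T_H/(1 + COP).
With T_H = 329.10 K, T_C = 9.22 × 329.10/10.22 = 296.90 K.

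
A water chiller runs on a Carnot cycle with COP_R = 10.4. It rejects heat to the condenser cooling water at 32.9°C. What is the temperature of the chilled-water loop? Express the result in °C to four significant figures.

6.054 °C

For a Carnot refrigerator COP_R = T_C/(T_H − T_C), so T_C = COP·T_H/(1 + COP).
With T_H = 306.05 K, T_C = 10.4 × 306.05/11.40 = 279.20 K.
Converting, 279.20 K = 6.05°C.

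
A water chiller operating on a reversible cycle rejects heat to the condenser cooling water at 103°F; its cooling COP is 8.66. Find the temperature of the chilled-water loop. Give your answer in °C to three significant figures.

For a Carnot refrigerator COP_R = T_C/(T_H − T_C), so T_C = COP·T_H/(1 + COP).
With T_H = 312.59 K, T_C = 8.66 × 312.59/9.660 = 280.23 K.
Converting, 280.23 K = 7.08°C.

7.08 °C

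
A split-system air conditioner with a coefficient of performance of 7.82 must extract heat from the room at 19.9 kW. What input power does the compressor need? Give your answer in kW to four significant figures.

2.545 kW

Ẇ = Q̇_C/COP = 19.90/7.82 = 2.545 kW.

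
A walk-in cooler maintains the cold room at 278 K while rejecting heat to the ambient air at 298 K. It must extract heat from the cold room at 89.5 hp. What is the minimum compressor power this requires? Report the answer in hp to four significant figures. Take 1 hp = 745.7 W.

The reservoir spacing is ΔT = 298 − 278 = 20.00 K.
COP_Carnot = T_C/ΔT = 278.00/20.00 = 13.90.
Ẇ_min = Q̇/COP_Carnot = 89.50/13.90 = 6.439 hp.

6.439 hp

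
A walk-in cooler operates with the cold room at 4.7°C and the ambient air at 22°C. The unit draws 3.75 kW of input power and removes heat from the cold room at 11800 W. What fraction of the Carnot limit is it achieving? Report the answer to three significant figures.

0.196

Converting, Q̇_C = 11800 W = 11.80 kW, so COP_actual = Q̇_C/Ẇ = 11.80/3.750 = 3.147.
In absolute terms T_C = 277.85 K and T_H = 295.15 K, so ΔT = 17.30 K.
COP_Carnot = T_C/ΔT = 277.85/17.30 = 16.06.
η_II = COP_actual/COP_Carnot = 3.147/16.06 = 0.1959.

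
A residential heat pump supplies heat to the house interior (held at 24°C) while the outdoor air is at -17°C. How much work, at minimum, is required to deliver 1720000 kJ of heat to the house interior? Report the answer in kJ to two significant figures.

In absolute terms T_C = 256.15 K and T_H = 297.15 K, so ΔT = 41.00 K.
The reversible limit is COP_HP = T_H/ΔT = 7.248, so W_min = Q_H/COP = Q_H·ΔT/T_H.
W_min = 1720000 × 41.00/297.15 = 237300 kJ.

240000 kJ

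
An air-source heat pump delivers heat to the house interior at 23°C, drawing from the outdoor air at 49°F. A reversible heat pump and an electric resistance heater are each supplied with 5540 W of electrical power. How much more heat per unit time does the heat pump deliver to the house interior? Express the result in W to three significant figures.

115000 W

In absolute terms T_C = 282.59 K and T_H = 296.15 K, so ΔT = 13.56 K.
COP_Carnot = T_H/ΔT = 296.15/13.56 = 21.85.
The heat pump delivers Q̇_H = COP × Ẇ = 121000 W; the resistance heater delivers Ẇ = 5540 W.
Extra = (COP − 1)·Ẇ = 115500 W.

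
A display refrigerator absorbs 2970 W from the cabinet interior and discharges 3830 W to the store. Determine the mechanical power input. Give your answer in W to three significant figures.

For a cyclic device the first law requires Q̇_H = Q̇_C + Ẇ.
Ẇ = Q̇_H − Q̇_C = 860.0 W.

860 W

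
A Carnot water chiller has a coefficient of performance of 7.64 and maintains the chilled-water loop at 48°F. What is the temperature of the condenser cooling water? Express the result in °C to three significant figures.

45.8 °C

COP_R = T_C/(T_H − T_C) gives T_H − T_C = T_C/COP.
With T_C = 282.04 K, T_H = 282.04 × (1 + 1/7.64) = 318.95 K.
Converting, 318.95 K = 45.80°C.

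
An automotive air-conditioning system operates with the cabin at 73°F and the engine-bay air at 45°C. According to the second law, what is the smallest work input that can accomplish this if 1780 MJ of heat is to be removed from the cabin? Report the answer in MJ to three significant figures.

134 MJ

In absolute terms T_C = 295.93 K and T_H = 318.15 K, so ΔT = 22.22 K.
The reversible limit is COP_R = T_C/ΔT = 13.32, so W_min = Q_C/COP = Q_C·ΔT/T_C.
W_min = 1780 × 22.22/295.93 = 133.7 MJ.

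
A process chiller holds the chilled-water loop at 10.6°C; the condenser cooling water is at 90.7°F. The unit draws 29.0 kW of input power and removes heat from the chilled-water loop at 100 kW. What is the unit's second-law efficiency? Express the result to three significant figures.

0.267

COP_actual = Q̇_C/Ẇ = 100.0/29.00 = 3.448.
In absolute terms T_C = 283.75 K and T_H = 305.76 K, so ΔT = 22.01 K.
COP_Carnot = T_C/ΔT = 283.75/22.01 = 12.89.
η_II = COP_actual/COP_Carnot = 3.448/12.89 = 0.2675.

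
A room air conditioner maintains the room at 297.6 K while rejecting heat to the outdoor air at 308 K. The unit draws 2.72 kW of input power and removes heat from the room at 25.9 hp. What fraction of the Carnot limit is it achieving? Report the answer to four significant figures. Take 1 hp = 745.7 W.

0.2481

Converting, Q̇_C = 25.90 hp = 19.31 kW, so COP_actual = Q̇_C/Ẇ = 19.31/2.720 = 7.101.
The reservoir spacing is ΔT = 308 − 297.6 = 10.40 K.
COP_Carnot = T_C/ΔT = 297.60/10.40 = 28.62.
η_II = COP_actual/COP_Carnot = 7.101/28.62 = 0.2481.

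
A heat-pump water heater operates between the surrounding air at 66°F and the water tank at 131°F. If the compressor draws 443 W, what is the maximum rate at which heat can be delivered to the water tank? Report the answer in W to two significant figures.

4000 W

In absolute terms T_C = 292.04 K and T_H = 328.15 K, so ΔT = 36.11 K.
COP_Carnot = T_H/ΔT = 328.15/36.11 = 9.087.
Q̇_max = COP_Carnot × Ẇ = 9.087 × 443.0 W = 4026 W.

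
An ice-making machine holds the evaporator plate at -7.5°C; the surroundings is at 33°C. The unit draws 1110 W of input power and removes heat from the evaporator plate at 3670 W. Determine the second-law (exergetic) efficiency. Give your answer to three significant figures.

0.504

COP_actual = Q̇_C/Ẇ = 3670/1110 = 3.306.
In absolute terms T_C = 265.65 K and T_H = 306.15 K, so ΔT = 40.50 K.
COP_Carnot = T_C/ΔT = 265.65/40.50 = 6.559.
η_II = COP_actual/COP_Carnot = 3.306/6.559 = 0.5041.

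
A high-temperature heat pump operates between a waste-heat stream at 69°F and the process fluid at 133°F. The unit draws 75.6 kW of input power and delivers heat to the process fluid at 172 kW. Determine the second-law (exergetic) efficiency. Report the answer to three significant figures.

COP_actual = Q̇_H/Ẇ = 172.0/75.60 = 2.275.
In absolute terms T_C = 293.71 K and T_H = 329.26 K, so ΔT = 35.56 K.
COP_Carnot = T_H/ΔT = 329.26/35.56 = 9.260.
η_II = COP_actual/COP_Carnot = 2.275/9.260 = 0.2457.

0.246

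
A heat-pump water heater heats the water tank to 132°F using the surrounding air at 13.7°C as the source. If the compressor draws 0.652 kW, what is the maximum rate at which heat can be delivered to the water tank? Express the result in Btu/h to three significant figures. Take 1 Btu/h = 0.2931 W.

In absolute terms T_C = 286.85 K and T_H = 328.71 K, so ΔT = 41.86 K.
COP_Carnot = T_H/ΔT = 328.71/41.86 = 7.853.
Q̇_max = COP_Carnot × Ẇ = 7.853 × 0.6520 kW = 5.120 kW = 17470 Btu/h.

17500 Btu/h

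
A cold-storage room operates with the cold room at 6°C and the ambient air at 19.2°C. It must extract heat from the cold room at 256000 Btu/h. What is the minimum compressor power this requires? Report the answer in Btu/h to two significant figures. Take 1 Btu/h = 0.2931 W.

In absolute terms T_C = 279.15 K and T_H = 292.35 K, so ΔT = 13.20 K.
COP_Carnot = T_C/ΔT = 279.15/13.20 = 21.15.
Ẇ_min = Q̇/COP_Carnot = 256000/21.15 = 12110 Btu/h.

12000 Btu/h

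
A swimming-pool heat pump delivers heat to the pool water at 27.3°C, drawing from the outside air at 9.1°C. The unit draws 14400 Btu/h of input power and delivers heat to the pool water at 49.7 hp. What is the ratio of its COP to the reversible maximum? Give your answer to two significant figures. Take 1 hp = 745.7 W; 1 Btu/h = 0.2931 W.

Converting, Q̇_H = 49.70 hp = 126400 Btu/h, so COP_actual = Q̇_H/Ẇ = 126400/14400 = 8.781.
In absolute terms T_C = 282.25 K and T_H = 300.45 K, so ΔT = 18.20 K.
COP_Carnot = T_H/ΔT = 300.45/18.20 = 16.51.
η_II = COP_actual/COP_Carnot = 8.781/16.51 = 0.5319.

0.53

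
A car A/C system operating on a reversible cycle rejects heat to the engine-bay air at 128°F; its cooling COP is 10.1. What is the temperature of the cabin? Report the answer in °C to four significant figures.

For a Carnot refrigerator COP_R = T_C/(T_H − T_C), so T_C = COP·T_H/(1 + COP).
With T_H = 326.48 K, T_C = 10.1 × 326.48/11.10 = 297.07 K.
Converting, 297.07 K = 23.92°C.

23.92 °C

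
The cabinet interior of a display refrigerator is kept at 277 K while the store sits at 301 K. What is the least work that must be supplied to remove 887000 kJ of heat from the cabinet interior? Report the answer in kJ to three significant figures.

76900 kJ

The reservoir spacing is ΔT = 301 − 277 = 24.00 K.
The reversible limit is COP_R = T_C/ΔT = 11.54, so W_min = Q_C/COP = Q_C·ΔT/T_C.
W_min = 887000 × 24.00/277.00 = 76850 kJ.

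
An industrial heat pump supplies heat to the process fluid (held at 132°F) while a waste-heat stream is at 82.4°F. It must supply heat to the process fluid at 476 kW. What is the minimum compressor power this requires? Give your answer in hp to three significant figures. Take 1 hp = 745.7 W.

53.5 hp

In absolute terms T_C = 301.15 K and T_H = 328.71 K, so ΔT = 27.56 K.
COP_Carnot = T_H/ΔT = 328.71/27.56 = 11.93.
Ẇ_min = Q̇/COP_Carnot = 476.0/11.93 = 39.90 kW = 53.51 hp.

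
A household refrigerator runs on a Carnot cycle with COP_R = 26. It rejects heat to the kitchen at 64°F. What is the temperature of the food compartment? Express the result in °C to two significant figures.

7.0 °C

For a Carnot refrigerator COP_R = T_C/(T_H − T_C), so T_C = COP·T_H/(1 + COP).
With T_H = 290.93 K, T_C = 26 × 290.93/27.00 = 280.15 K.
Converting, 280.15 K = 7.00°C.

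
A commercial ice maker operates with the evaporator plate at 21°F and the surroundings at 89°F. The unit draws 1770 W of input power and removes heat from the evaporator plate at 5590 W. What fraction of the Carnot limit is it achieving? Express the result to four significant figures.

0.4468

COP_actual = Q̇_C/Ẇ = 5590/1770 = 3.158.
In absolute terms T_C = 267.04 K and T_H = 304.82 K, so ΔT = 37.78 K.
COP_Carnot = T_C/ΔT = 267.04/37.78 = 7.069.
η_II = COP_actual/COP_Carnot = 3.158/7.069 = 0.4468.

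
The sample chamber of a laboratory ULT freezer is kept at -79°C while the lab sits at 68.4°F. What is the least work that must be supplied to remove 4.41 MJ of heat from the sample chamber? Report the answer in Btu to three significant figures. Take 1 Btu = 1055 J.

In absolute terms T_C = 194.15 K and T_H = 293.37 K, so ΔT = 99.22 K.
The reversible limit is COP_R = T_C/ΔT = 1.957, so W_min = Q_C/COP = Q_C·ΔT/T_C.
W_min = 4.410 × 99.22/194.15 = 2.254 MJ = 2136 Btu.

2140 Btu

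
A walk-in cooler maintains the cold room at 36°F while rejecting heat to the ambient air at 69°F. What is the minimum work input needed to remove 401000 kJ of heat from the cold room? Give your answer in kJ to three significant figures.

In absolute terms T_C = 275.37 K and T_H = 293.71 K, so ΔT = 18.33 K.
The reversible limit is COP_R = T_C/ΔT = 15.02, so W_min = Q_C/COP = Q_C·ΔT/T_C.
W_min = 401000 × 18.33/275.37 = 26700 kJ.

26700 kJ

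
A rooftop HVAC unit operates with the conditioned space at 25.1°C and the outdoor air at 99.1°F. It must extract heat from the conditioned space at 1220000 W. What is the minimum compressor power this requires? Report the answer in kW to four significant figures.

49.81 kW

In absolute terms T_C = 298.25 K and T_H = 310.43 K, so ΔT = 12.18 K.
COP_Carnot = T_C/ΔT = 298.25/12.18 = 24.49.
Ẇ_min = Q̇/COP_Carnot = 1220000/24.49 = 49810 W = 49.81 kW.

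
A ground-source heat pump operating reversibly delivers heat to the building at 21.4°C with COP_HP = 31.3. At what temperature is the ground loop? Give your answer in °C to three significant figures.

COP_HP = T_H/(T_H − T_C) gives T_H − T_C = T_H/COP.
With T_H = 294.55 K, T_C = 294.55 × (1 − 1/31.3) = 285.14 K.
Converting, 285.14 K = 11.99°C.

12.0 °C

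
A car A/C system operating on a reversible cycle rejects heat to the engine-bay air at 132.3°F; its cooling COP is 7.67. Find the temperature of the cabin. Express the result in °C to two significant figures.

For a Carnot refrigerator COP_R = T_C/(T_H − T_C), so T_C = COP·T_H/(1 + COP).
With T_H = 328.87 K, T_C = 7.67 × 328.87/8.670 = 290.94 K.
Converting, 290.94 K = 17.79°C.

18 °C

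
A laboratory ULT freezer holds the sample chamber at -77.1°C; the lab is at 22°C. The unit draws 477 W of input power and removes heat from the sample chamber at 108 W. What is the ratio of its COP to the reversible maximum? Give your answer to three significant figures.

COP_actual = Q̇_C/Ẇ = 108.0/477.0 = 0.2264.
In absolute terms T_C = 196.05 K and T_H = 295.15 K, so ΔT = 99.10 K.
COP_Carnot = T_C/ΔT = 196.05/99.10 = 1.978.
η_II = COP_actual/COP_Carnot = 0.2264/1.978 = 0.1144.

0.114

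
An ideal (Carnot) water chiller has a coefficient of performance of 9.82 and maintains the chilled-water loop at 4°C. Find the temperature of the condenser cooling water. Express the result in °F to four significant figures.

COP_R = T_C/(T_H − T_C) gives T_H − T_C = T_C/COP.
With T_C = 277.15 K, T_H = 277.15 × (1 + 1/9.82) = 305.37 K.
Converting, 305.37 K = 90.00°F.

90.00 °F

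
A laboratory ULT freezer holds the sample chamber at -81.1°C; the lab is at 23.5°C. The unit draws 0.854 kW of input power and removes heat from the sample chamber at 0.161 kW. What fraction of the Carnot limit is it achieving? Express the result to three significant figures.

0.103

COP_actual = Q̇_C/Ẇ = 0.1610/0.8540 = 0.1885.
In absolute terms T_C = 192.05 K and T_H = 296.65 K, so ΔT = 104.6 K.
COP_Carnot = T_C/ΔT = 192.05/104.6 = 1.836.
η_II = COP_actual/COP_Carnot = 0.1885/1.836 = 0.1027.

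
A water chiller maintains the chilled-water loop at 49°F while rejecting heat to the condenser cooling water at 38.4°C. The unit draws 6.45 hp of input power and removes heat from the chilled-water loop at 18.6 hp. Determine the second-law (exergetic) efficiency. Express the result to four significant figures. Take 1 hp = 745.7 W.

COP_actual = Q̇_C/Ẇ = 18.60/6.450 = 2.884.
In absolute terms T_C = 282.59 K and T_H = 311.55 K, so ΔT = 28.96 K.
COP_Carnot = T_C/ΔT = 282.59/28.96 = 9.760.
η_II = COP_actual/COP_Carnot = 2.884/9.760 = 0.2955.

0.2955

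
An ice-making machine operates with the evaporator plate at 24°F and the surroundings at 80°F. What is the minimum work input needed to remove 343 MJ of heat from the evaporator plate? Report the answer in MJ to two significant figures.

In absolute terms T_C = 268.71 K and T_H = 299.82 K, so ΔT = 31.11 K.
The reversible limit is COP_R = T_C/ΔT = 8.637, so W_min = Q_C/COP = Q_C·ΔT/T_C.
W_min = 343.0 × 31.11/268.71 = 39.71 MJ.

40 MJ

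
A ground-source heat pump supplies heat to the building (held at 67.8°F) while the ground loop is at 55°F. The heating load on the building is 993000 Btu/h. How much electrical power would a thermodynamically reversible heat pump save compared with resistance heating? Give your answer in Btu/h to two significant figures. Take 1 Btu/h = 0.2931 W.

970000 Btu/h

In absolute terms T_C = 285.93 K and T_H = 293.04 K, so ΔT = 7.111 K.
COP_Carnot = T_H/ΔT = 293.04/7.111 = 41.21.
Resistance heating needs Ẇ_res = Q̇_H = 993000 Btu/h; the reversible heat pump needs only Ẇ_hp = Q̇_H/COP = 24100 Btu/h.
Saving = 993000 − 24100 = 968900 Btu/h.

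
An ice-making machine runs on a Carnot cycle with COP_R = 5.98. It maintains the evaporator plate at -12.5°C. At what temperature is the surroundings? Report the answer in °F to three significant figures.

88.0 °F

COP_R = T_C/(T_H − T_C) gives T_H − T_C = T_C/COP.
With T_C = 260.65 K, T_H = 260.65 × (1 + 1/5.98) = 304.24 K.
Converting, 304.24 K = 87.96°F.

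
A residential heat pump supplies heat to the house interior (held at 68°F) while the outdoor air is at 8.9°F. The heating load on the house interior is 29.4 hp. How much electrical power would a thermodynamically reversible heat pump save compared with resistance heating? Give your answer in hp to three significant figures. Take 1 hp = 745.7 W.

26.1 hp

In absolute terms T_C = 260.32 K and T_H = 293.15 K, so ΔT = 32.83 K.
COP_Carnot = T_H/ΔT = 293.15/32.83 = 8.928.
Resistance heating needs Ẇ_res = Q̇_H = 29.40 hp; the reversible heat pump needs only Ẇ_hp = Q̇_H/COP = 3.293 hp.
Saving = 29.40 − 3.293 = 26.11 hp.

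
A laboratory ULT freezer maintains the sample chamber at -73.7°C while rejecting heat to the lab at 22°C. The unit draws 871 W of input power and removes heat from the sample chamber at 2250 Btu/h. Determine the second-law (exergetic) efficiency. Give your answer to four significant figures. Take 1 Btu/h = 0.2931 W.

0.3633

Converting, Q̇_C = 2250 Btu/h = 659.5 W, so COP_actual = Q̇_C/Ẇ = 659.5/871.0 = 0.7571.
In absolute terms T_C = 199.45 K and T_H = 295.15 K, so ΔT = 95.70 K.
COP_Carnot = T_C/ΔT = 199.45/95.70 = 2.084.
η_II = COP_actual/COP_Carnot = 0.7571/2.084 = 0.3633.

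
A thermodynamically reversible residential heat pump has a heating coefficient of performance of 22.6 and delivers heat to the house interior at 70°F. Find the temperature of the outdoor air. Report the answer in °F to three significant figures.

46.6 °F

COP_HP = T_H/(T_H − T_C) gives T_H − T_C = T_H/COP.
With T_H = 294.26 K, T_C = 294.26 × (1 − 1/22.6) = 281.24 K.
Converting, 281.24 K = 46.56°F.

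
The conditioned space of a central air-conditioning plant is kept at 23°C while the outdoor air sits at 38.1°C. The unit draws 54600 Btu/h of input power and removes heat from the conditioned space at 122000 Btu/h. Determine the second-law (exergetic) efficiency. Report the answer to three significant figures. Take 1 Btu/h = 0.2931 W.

COP_actual = Q̇_C/Ẇ = 122000/54600 = 2.234.
In absolute terms T_C = 296.15 K and T_H = 311.25 K, so ΔT = 15.10 K.
COP_Carnot = T_C/ΔT = 296.15/15.10 = 19.61.
η_II = COP_actual/COP_Carnot = 2.234/19.61 = 0.1139.

0.114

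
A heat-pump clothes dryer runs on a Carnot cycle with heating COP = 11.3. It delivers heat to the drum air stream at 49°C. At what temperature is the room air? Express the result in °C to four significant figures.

COP_HP = T_H/(T_H − T_C) gives T_H − T_C = T_H/COP.
With T_H = 322.15 K, T_C = 322.15 × (1 − 1/11.3) = 293.64 K.
Converting, 293.64 K = 20.49°C.

20.49 °C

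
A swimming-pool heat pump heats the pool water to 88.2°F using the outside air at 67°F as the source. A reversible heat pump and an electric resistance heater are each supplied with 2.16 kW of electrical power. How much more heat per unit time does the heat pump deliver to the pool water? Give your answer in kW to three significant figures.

53.7 kW

In absolute terms T_C = 292.59 K and T_H = 304.37 K, so ΔT = 11.78 K.
COP_Carnot = T_H/ΔT = 304.37/11.78 = 25.84.
The heat pump delivers Q̇_H = COP × Ẇ = 55.82 kW; the resistance heater delivers Ẇ = 2.160 kW.
Extra = (COP − 1)·Ẇ = 53.66 kW.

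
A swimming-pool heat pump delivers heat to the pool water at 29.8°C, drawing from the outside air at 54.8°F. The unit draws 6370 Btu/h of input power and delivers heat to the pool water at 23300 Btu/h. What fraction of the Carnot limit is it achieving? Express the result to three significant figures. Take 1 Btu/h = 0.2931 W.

0.207

COP_actual = Q̇_H/Ẇ = 23300/6370 = 3.658.
In absolute terms T_C = 285.82 K and T_H = 302.95 K, so ΔT = 17.13 K.
COP_Carnot = T_H/ΔT = 302.95/17.13 = 17.68.
η_II = COP_actual/COP_Carnot = 3.658/17.68 = 0.2069.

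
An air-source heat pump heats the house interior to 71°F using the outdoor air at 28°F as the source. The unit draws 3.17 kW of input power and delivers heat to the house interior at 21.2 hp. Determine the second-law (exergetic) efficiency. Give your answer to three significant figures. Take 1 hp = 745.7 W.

Converting, Q̇_H = 21.20 hp = 15.81 kW, so COP_actual = Q̇_H/Ẇ = 15.81/3.170 = 4.987.
In absolute terms T_C = 270.93 K and T_H = 294.82 K, so ΔT = 23.89 K.
COP_Carnot = T_H/ΔT = 294.82/23.89 = 12.34.
η_II = COP_actual/COP_Carnot = 4.987/12.34 = 0.4041.

0.404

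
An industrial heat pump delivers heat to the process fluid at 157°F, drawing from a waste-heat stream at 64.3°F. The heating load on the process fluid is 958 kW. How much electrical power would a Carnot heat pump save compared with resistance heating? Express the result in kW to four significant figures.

In absolute terms T_C = 291.09 K and T_H = 342.59 K, so ΔT = 51.50 K.
COP_Carnot = T_H/ΔT = 342.59/51.50 = 6.652.
Resistance heating needs Ẇ_res = Q̇_H = 958.0 kW; the reversible heat pump needs only Ẇ_hp = Q̇_H/COP = 144.0 kW.
Saving = 958.0 − 144.0 = 814.0 kW.

814.0 kW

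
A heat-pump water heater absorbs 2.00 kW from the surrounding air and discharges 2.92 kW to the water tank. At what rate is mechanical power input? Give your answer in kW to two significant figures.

For a cyclic device the first law requires Q̇_H = Q̇_C + Ẇ.
Ẇ = Q̇_H − Q̇_C = 0.9200 kW.

0.92 kW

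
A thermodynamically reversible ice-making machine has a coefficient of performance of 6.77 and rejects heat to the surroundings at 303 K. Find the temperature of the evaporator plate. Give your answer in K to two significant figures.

For a Carnot refrigerator COP_R = T_C/(T_H − T_C), so T_C = COP·T_H/(1 + COP).
With T_H = 303.00 K, T_C = 6.77 × 303.00/7.770 = 264.00 K.

260 K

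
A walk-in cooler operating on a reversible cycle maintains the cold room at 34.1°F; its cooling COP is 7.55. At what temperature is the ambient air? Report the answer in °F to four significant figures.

99.50 °F

COP_R = T_C/(T_H − T_C) gives T_H − T_C = T_C/COP.
With T_C = 274.32 K, T_H = 274.32 × (1 + 1/7.55) = 310.65 K.
Converting, 310.65 K = 99.50°F.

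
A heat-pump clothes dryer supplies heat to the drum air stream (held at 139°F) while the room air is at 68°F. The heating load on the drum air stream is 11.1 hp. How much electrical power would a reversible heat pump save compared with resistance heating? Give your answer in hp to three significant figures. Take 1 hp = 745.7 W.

9.78 hp

In absolute terms T_C = 293.15 K and T_H = 332.59 K, so ΔT = 39.44 K.
COP_Carnot = T_H/ΔT = 332.59/39.44 = 8.432.
Resistance heating needs Ẇ_res = Q̇_H = 11.10 hp; the reversible heat pump needs only Ẇ_hp = Q̇_H/COP = 1.316 hp.
Saving = 11.10 − 1.316 = 9.784 hp.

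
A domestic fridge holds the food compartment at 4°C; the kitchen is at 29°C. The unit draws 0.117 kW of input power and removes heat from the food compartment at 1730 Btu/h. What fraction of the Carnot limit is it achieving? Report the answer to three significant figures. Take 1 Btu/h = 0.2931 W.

0.391

Converting, Q̇_C = 1730 Btu/h = 0.5071 kW, so COP_actual = Q̇_C/Ẇ = 0.5071/0.1170 = 4.334.
In absolute terms T_C = 277.15 K and T_H = 302.15 K, so ΔT = 25.00 K.
COP_Carnot = T_C/ΔT = 277.15/25.00 = 11.09.
η_II = COP_actual/COP_Carnot = 4.334/11.09 = 0.3909.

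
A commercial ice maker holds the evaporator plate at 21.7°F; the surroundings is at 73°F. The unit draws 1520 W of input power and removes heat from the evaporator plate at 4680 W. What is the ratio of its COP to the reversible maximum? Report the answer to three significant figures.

0.328

COP_actual = Q̇_C/Ẇ = 4680/1520 = 3.079.
In absolute terms T_C = 267.43 K and T_H = 295.93 K, so ΔT = 28.50 K.
COP_Carnot = T_C/ΔT = 267.43/28.50 = 9.383.
η_II = COP_actual/COP_Carnot = 3.079/9.383 = 0.3281.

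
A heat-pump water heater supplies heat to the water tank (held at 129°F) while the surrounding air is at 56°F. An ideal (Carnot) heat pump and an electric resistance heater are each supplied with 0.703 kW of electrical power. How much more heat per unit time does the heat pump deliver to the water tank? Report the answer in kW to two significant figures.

5.0 kW

In absolute terms T_C = 286.48 K and T_H = 327.04 K, so ΔT = 40.56 K.
COP_Carnot = T_H/ΔT = 327.04/40.56 = 8.064.
The heat pump delivers Q̇_H = COP × Ẇ = 5.669 kW; the resistance heater delivers Ẇ = 0.7030 kW.
Extra = (COP − 1)·Ẇ = 4.966 kW.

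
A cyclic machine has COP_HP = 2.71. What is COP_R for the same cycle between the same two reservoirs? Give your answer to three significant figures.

1.71

Since Q_H = Q_C + W for any cycle, COP_R = Q_C/W = Q_H/W − 1.
COP_R = 2.71 − 1 = 1.71.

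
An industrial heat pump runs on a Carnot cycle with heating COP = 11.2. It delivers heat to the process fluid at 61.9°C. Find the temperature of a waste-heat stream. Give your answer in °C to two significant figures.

32 °C

COP_HP = T_H/(T_H − T_C) gives T_H − T_C = T_H/COP.
With T_H = 335.05 K, T_C = 335.05 × (1 − 1/11.2) = 305.13 K.
Converting, 305.13 K = 31.98°C.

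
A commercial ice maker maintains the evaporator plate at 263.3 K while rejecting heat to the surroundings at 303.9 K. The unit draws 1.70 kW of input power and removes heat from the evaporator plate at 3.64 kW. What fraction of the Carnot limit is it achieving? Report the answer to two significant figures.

0.33

COP_actual = Q̇_C/Ẇ = 3.640/1.700 = 2.141.
The reservoir spacing is ΔT = 303.9 − 263.3 = 40.60 K.
COP_Carnot = T_C/ΔT = 263.30/40.60 = 6.485.
η_II = COP_actual/COP_Carnot = 2.141/6.485 = 0.3302.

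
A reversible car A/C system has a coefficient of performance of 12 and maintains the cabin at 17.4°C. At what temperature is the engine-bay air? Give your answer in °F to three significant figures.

COP_R = T_C/(T_H − T_C) gives T_H − T_C = T_C/COP.
With T_C = 290.55 K, T_H = 290.55 × (1 + 1/12) = 314.76 K.
Converting, 314.76 K = 106.90°F.

107 °F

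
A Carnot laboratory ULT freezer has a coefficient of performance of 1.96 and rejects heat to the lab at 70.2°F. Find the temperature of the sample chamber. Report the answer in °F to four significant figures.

For a Carnot refrigerator COP_R = T_C/(T_H − T_C), so T_C = COP·T_H/(1 + COP).
With T_H = 294.37 K, T_C = 1.96 × 294.37/2.960 = 194.92 K.
Converting, 194.92 K = -108.81°F.

-108.8 °F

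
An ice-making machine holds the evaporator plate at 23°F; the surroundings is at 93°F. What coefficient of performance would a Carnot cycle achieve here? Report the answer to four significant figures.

In absolute terms T_C = 268.15 K and T_H = 307.04 K, so ΔT = 38.89 K.
For a reversible cycle, COP_Carnot = T_C/ΔT = 268.15/38.89 = 6.895.

6.895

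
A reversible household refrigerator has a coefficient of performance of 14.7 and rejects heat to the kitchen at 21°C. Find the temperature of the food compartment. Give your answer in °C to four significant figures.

2.264 °C

For a Carnot refrigerator COP_R = T_C/(T_H − T_C), so T_C = COP·T_H/(1 + COP).
With T_H = 294.15 K, T_C = 14.7 × 294.15/15.70 = 275.41 K.
Converting, 275.41 K = 2.26°C.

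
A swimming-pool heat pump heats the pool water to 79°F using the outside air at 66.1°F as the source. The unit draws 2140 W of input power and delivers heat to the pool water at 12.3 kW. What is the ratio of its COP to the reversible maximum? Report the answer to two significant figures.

0.14

Converting, Q̇_H = 12.30 kW = 12300 W, so COP_actual = Q̇_H/Ẇ = 12300/2140 = 5.748.
In absolute terms T_C = 292.09 K and T_H = 299.26 K, so ΔT = 7.167 K.
COP_Carnot = T_H/ΔT = 299.26/7.167 = 41.76.
η_II = COP_actual/COP_Carnot = 5.748/41.76 = 0.1376.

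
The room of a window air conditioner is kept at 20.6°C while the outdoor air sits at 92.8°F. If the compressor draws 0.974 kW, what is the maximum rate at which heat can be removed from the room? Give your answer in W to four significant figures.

21710 W

In absolute terms T_C = 293.75 K and T_H = 306.93 K, so ΔT = 13.18 K.
COP_Carnot = T_C/ΔT = 293.75/13.18 = 22.29.
Q̇_max = COP_Carnot × Ẇ = 22.29 × 0.9740 kW = 21.71 kW = 21710 W.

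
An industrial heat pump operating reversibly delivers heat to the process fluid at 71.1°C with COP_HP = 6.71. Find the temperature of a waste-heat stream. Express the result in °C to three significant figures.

COP_HP = T_H/(T_H − T_C) gives T_H − T_C = T_H/COP.
With T_H = 344.25 K, T_C = 344.25 × (1 − 1/6.71) = 292.95 K.
Converting, 292.95 K = 19.80°C.

19.8 °C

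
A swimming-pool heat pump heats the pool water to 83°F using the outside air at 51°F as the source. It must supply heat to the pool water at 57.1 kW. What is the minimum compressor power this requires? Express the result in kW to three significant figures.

In absolute terms T_C = 283.71 K and T_H = 301.48 K, so ΔT = 17.78 K.
COP_Carnot = T_H/ΔT = 301.48/17.78 = 16.96.
Ẇ_min = Q̇/COP_Carnot = 57.10/16.96 = 3.367 kW.

3.37 kW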